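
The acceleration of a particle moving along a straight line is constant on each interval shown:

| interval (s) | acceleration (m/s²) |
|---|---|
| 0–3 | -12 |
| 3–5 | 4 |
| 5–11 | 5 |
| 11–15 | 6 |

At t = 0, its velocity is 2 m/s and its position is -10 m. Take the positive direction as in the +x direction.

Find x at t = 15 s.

On each constant-a segment, Δv = aΔt and Δx = v₀Δt + ½aΔt²; chain segment to segment.
0–3 s: v starts 2 m/s; Δx = 2·3 + ½·-12·3² = -48 m; v ends -34 m/s.
3–5 s: v starts -34 m/s; Δx = -34·2 + ½·4·2² = -60 m; v ends -26 m/s.
5–11 s: v starts -26 m/s; Δx = -26·6 + ½·5·6² = -66 m; v ends 4 m/s.
11–15 s: v starts 4 m/s; Δx = 4·4 + ½·6·4² = 64 m; v ends 28 m/s.
x(15) = -10 + Σ Δx = -120 m.

-120 m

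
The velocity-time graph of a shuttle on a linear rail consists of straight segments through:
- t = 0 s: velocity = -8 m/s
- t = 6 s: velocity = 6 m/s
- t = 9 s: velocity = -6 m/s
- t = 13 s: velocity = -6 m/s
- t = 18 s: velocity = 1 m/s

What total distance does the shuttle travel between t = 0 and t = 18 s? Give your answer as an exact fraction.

Total distance travelled is ∫|v| dt — sum the magnitudes of each area piece.
0–6 s: v = 0 at t = 24/7 s; triangle areas 96/7 + 54/7 = 150/7 m
6–9 s: v = 0 at t = 7.5 s; triangle areas 4.5 + 4.5 = 9 m
9–13 s: |-6| × 4 = 24 m
13–18 s: v = 0 at t = 121/7 s; triangle areas 90/7 + 5/14 = 185/14 m
Total distance = 947/14 m

947/14 m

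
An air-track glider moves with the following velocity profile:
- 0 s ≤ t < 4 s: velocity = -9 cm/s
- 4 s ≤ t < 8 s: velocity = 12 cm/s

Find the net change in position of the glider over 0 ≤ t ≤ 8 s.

Net displacement equals the area under the velocity-time graph (areas below the axis count negative).
0–4 s: -9 × 4 = -36 cm
4–8 s: 12 × 4 = 48 cm
Net displacement = 12 cm

12 cm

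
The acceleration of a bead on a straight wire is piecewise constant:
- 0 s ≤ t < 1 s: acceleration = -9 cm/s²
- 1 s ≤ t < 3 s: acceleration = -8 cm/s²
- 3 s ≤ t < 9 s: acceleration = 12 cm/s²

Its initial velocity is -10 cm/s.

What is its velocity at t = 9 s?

Δv equals the area under the a-t graph; then v = v₀ + Δv.
0–1 s: -9 × 1 = -9 cm/s
1–3 s: -8 × 2 = -16 cm/s
3–9 s: 12 × 6 = 72 cm/s
Δv = 47 cm/s, so v(9) = -10 + (47) = 37 cm/s.

37 cm/s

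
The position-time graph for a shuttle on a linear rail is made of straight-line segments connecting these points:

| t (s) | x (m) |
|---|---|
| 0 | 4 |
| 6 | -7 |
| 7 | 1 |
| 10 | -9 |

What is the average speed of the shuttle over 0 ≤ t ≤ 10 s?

Average speed = (total path length)/(elapsed time); on a piecewise-linear x-t graph the path length is Σ|Δx|.
0–6 s: |Δx| = |-7 − 4| = 11 m
6–7 s: |Δx| = |1 − -7| = 8 m
7–10 s: |Δx| = |-9 − 1| = 10 m
Total path = 29 m; average speed = 29/10 = 2.9 m/s.

2.9 m/s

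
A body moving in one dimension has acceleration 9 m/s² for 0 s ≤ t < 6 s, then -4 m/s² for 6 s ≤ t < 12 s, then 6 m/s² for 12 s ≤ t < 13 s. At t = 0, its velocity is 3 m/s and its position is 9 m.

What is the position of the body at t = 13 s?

495 m

On each constant-a segment, Δv = aΔt and Δx = v₀Δt + ½aΔt²; chain segment to segment.
0–6 s: v starts 3 m/s; Δx = 3·6 + ½·9·6² = 180 m; v ends 57 m/s.
6–12 s: v starts 57 m/s; Δx = 57·6 + ½·-4·6² = 270 m; v ends 33 m/s.
12–13 s: v starts 33 m/s; Δx = 33·1 + ½·6·1² = 36 m; v ends 39 m/s.
x(13) = 9 + Σ Δx = 495 m.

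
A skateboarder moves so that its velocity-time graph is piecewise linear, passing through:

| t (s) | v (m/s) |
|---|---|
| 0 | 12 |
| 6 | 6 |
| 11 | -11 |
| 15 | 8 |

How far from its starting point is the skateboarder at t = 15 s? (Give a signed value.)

Net displacement equals the area under the velocity-time graph (areas below the axis count negative).
0–6 s: ½(12 + 6)(6) = 54 m
6–11 s: ½(6 + -11)(5) = -12.5 m
11–15 s: ½(-11 + 8)(4) = -6 m
Net displacement = 35.5 m

35.5 m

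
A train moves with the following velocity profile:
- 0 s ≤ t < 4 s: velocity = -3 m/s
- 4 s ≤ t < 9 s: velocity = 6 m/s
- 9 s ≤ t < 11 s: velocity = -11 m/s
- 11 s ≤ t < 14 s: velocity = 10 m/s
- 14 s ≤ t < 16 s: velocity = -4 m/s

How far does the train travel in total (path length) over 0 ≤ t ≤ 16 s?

Distance (not displacement) is the total path length: add the absolute areas under v-t.
0–4 s: |-3| × 4 = 12 m
4–9 s: |6| × 5 = 30 m
9–11 s: |-11| × 2 = 22 m
11–14 s: |10| × 3 = 30 m
14–16 s: |-4| × 2 = 8 m
Total distance = 102 m

102 m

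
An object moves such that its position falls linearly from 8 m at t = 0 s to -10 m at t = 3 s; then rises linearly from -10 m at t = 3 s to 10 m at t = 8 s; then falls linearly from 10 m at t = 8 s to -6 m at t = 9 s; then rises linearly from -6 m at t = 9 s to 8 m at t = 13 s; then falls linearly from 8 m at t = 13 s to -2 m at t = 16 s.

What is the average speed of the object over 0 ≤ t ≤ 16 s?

4.875 m/s

Average speed = (total path length)/(elapsed time); on a piecewise-linear x-t graph the path length is Σ|Δx|.
0–3 s: |Δx| = |-10 − 8| = 18 m
3–8 s: |Δx| = |10 − -10| = 20 m
8–9 s: |Δx| = |-6 − 10| = 16 m
9–13 s: |Δx| = |8 − -6| = 14 m
13–16 s: |Δx| = |-2 − 8| = 10 m
Total path = 78 m; average speed = 78/16 = 4.875 m/s.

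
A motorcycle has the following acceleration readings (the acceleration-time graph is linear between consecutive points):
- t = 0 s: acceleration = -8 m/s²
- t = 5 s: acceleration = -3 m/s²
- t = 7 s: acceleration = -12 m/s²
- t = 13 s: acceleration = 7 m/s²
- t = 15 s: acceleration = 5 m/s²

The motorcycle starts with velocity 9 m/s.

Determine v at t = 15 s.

Δv equals the area under the a-t graph; then v = v₀ + Δv.
0–5 s: ½(-8 + -3)(5) = -27.5 m/s
5–7 s: ½(-3 + -12)(2) = -15 m/s
7–13 s: ½(-12 + 7)(6) = -15 m/s
13–15 s: ½(7 + 5)(2) = 12 m/s
Δv = -45.5 m/s, so v(15) = 9 + (-45.5) = -36.5 m/s.

-36.5 m/s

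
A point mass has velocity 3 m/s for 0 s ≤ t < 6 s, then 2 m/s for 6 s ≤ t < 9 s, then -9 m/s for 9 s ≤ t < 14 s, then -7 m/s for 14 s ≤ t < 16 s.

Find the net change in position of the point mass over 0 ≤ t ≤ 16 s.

Displacement is the signed area under the v-t curve.
0–6 s: 3 × 6 = 18 m
6–9 s: 2 × 3 = 6 m
9–14 s: -9 × 5 = -45 m
14–16 s: -7 × 2 = -14 m
Net displacement = -35 m

-35 m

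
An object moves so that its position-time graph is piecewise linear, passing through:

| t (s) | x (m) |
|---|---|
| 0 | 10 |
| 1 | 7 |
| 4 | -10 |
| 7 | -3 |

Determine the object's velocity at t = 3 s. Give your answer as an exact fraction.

Velocity is the slope of the x-t graph on 1–4 s: (-10 − 7)/(4 − 1) = -17/3 m/s.

-17/3 m/s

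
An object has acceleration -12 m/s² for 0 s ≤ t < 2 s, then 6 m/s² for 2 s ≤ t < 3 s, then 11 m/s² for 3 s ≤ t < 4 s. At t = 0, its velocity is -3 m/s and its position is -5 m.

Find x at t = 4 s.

On each constant-a segment, Δv = aΔt and Δx = v₀Δt + ½aΔt²; chain segment to segment.
0–2 s: v starts -3 m/s; Δx = -3·2 + ½·-12·2² = -30 m; v ends -27 m/s.
2–3 s: v starts -27 m/s; Δx = -27·1 + ½·6·1² = -24 m; v ends -21 m/s.
3–4 s: v starts -21 m/s; Δx = -21·1 + ½·11·1² = -15.5 m; v ends -10 m/s.
x(4) = -5 + Σ Δx = -74.5 m.

-74.5 m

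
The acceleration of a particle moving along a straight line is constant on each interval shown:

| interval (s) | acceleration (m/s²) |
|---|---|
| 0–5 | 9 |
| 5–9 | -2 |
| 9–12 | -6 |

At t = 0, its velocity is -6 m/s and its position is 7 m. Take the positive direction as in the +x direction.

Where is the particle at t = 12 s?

295.5 m

On each constant-a segment, Δv = aΔt and Δx = v₀Δt + ½aΔt²; chain segment to segment.
0–5 s: v starts -6 m/s; Δx = -6·5 + ½·9·5² = 82.5 m; v ends 39 m/s.
5–9 s: v starts 39 m/s; Δx = 39·4 + ½·-2·4² = 140 m; v ends 31 m/s.
9–12 s: v starts 31 m/s; Δx = 31·3 + ½·-6·3² = 66 m; v ends 13 m/s.
x(12) = 7 + Σ Δx = 295.5 m.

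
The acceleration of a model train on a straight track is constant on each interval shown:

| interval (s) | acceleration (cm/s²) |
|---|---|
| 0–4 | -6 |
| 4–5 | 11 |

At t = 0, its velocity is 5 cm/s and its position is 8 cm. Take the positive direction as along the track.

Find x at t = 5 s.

On each constant-a segment, Δv = aΔt and Δx = v₀Δt + ½aΔt²; chain segment to segment.
0–4 s: v starts 5 cm/s; Δx = 5·4 + ½·-6·4² = -28 cm; v ends -19 cm/s.
4–5 s: v starts -19 cm/s; Δx = -19·1 + ½·11·1² = -13.5 cm; v ends -8 cm/s.
x(5) = 8 + Σ Δx = -33.5 cm.

-33.5 cm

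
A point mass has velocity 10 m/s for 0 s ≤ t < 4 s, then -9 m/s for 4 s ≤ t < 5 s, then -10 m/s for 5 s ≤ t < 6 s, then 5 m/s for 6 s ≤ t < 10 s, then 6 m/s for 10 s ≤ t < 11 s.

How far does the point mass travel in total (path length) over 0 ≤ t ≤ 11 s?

85 m

Distance (not displacement) is the total path length: add the absolute areas under v-t.
0–4 s: |10| × 4 = 40 m
4–5 s: |-9| × 1 = 9 m
5–6 s: |-10| × 1 = 10 m
6–10 s: |5| × 4 = 20 m
10–11 s: |6| × 1 = 6 m
Total distance = 85 m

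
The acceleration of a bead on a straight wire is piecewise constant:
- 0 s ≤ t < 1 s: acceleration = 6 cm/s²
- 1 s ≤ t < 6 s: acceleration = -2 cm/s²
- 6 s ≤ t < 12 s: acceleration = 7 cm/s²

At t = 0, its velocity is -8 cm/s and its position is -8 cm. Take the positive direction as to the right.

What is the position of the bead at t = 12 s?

On each constant-a segment, Δv = aΔt and Δx = v₀Δt + ½aΔt²; chain segment to segment.
0–1 s: v starts -8 cm/s; Δx = -8·1 + ½·6·1² = -5 cm; v ends -2 cm/s.
1–6 s: v starts -2 cm/s; Δx = -2·5 + ½·-2·5² = -35 cm; v ends -12 cm/s.
6–12 s: v starts -12 cm/s; Δx = -12·6 + ½·7·6² = 54 cm; v ends 30 cm/s.
x(12) = -8 + Σ Δx = 6 cm.

6 cm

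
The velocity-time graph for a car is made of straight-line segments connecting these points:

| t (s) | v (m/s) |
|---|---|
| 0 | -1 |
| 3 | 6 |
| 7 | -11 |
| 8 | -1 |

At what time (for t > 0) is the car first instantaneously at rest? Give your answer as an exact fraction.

t = 3/7 s

v changes sign on 0–3 s (from -1 to 6); the graph is linear there, so v = 0 at t = 0 + (1)·(3 − 0)/(6 − -1) = 3/7 s.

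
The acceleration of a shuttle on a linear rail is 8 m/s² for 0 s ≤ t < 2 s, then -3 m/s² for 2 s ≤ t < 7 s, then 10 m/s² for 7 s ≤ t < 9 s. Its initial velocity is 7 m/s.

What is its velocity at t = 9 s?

Δv equals the area under the a-t graph; then v = v₀ + Δv.
0–2 s: 8 × 2 = 16 m/s
2–7 s: -3 × 5 = -15 m/s
7–9 s: 10 × 2 = 20 m/s
Δv = 21 m/s, so v(9) = 7 + (21) = 28 m/s.

28 m/s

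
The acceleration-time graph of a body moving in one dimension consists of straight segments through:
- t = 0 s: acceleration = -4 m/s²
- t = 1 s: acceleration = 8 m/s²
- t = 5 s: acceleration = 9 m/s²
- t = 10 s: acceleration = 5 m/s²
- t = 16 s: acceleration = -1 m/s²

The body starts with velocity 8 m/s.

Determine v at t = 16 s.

91 m/s

Δv equals the area under the a-t graph; then v = v₀ + Δv.
0–1 s: ½(-4 + 8)(1) = 2 m/s
1–5 s: ½(8 + 9)(4) = 34 m/s
5–10 s: ½(9 + 5)(5) = 35 m/s
10–16 s: ½(5 + -1)(6) = 12 m/s
Δv = 83 m/s, so v(16) = 8 + (83) = 91 m/s.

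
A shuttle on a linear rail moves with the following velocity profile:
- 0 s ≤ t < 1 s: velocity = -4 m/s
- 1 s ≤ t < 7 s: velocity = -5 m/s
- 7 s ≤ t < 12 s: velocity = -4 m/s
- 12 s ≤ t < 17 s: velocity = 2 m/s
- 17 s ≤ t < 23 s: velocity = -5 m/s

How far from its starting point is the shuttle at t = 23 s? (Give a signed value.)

Displacement is the signed area under the v-t curve.
0–1 s: -4 × 1 = -4 m
1–7 s: -5 × 6 = -30 m
7–12 s: -4 × 5 = -20 m
12–17 s: 2 × 5 = 10 m
17–23 s: -5 × 6 = -30 m
Net displacement = -74 m

-74 m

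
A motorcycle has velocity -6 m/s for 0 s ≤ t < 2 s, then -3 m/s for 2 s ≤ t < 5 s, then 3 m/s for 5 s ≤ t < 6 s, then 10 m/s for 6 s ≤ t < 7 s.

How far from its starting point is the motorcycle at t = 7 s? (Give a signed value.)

-8 m

Displacement is the signed area under the v-t curve.
0–2 s: -6 × 2 = -12 m
2–5 s: -3 × 3 = -9 m
5–6 s: 3 × 1 = 3 m
6–7 s: 10 × 1 = 10 m
Net displacement = -8 m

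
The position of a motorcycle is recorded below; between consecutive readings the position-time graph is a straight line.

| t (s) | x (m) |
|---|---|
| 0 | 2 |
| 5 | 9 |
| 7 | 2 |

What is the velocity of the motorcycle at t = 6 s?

Velocity is the slope of the x-t graph on 5–7 s: (2 − 9)/(7 − 5) = -3.5 m/s.

-3.5 m/s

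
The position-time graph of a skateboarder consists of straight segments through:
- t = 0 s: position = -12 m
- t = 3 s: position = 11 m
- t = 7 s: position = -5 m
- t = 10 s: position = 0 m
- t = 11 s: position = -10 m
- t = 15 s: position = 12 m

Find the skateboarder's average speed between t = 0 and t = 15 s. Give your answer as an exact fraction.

Average speed = (total path length)/(elapsed time); on a piecewise-linear x-t graph the path length is Σ|Δx|.
0–3 s: |Δx| = |11 − -12| = 23 m
3–7 s: |Δx| = |-5 − 11| = 16 m
7–10 s: |Δx| = |0 − -5| = 5 m
10–11 s: |Δx| = |-10 − 0| = 10 m
11–15 s: |Δx| = |12 − -10| = 22 m
Total path = 76 m; average speed = 76/15 = 76/15 m/s.

76/15 m/s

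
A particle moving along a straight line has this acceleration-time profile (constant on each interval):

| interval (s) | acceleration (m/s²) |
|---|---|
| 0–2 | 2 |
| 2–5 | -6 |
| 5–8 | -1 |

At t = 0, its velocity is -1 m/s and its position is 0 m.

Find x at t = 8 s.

-65.5 m

On each constant-a segment, Δv = aΔt and Δx = v₀Δt + ½aΔt²; chain segment to segment.
0–2 s: v starts -1 m/s; Δx = -1·2 + ½·2·2² = 2 m; v ends 3 m/s.
2–5 s: v starts 3 m/s; Δx = 3·3 + ½·-6·3² = -18 m; v ends -15 m/s.
5–8 s: v starts -15 m/s; Δx = -15·3 + ½·-1·3² = -49.5 m; v ends -18 m/s.
x(8) = 0 + Σ Δx = -65.5 m.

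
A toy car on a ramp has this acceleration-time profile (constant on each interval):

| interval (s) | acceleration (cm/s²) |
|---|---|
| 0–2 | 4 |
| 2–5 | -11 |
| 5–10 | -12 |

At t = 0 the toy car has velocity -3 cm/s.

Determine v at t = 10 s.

Δv equals the area under the a-t graph; then v = v₀ + Δv.
0–2 s: 4 × 2 = 8 cm/s
2–5 s: -11 × 3 = -33 cm/s
5–10 s: -12 × 5 = -60 cm/s
Δv = -85 cm/s, so v(10) = -3 + (-85) = -88 cm/s.

-88 cm/s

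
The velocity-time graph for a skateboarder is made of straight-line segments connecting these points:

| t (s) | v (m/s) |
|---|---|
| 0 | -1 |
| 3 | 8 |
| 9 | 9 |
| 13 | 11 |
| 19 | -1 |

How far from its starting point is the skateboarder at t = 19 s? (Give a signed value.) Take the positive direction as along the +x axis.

131.5 m

Displacement is the signed area under the v-t curve.
0–3 s: ½(-1 + 8)(3) = 10.5 m
3–9 s: ½(8 + 9)(6) = 51 m
9–13 s: ½(9 + 11)(4) = 40 m
13–19 s: ½(11 + -1)(6) = 30 m
Net displacement = 131.5 m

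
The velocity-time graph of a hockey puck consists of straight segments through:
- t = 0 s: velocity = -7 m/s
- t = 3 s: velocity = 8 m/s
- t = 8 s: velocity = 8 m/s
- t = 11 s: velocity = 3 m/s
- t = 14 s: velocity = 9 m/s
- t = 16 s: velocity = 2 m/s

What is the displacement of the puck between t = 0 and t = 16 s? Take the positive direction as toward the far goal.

87 m

Net displacement equals the area under the velocity-time graph (areas below the axis count negative).
0–3 s: ½(-7 + 8)(3) = 1.5 m
3–8 s: 8 × 5 = 40 m
8–11 s: ½(8 + 3)(3) = 16.5 m
11–14 s: ½(3 + 9)(3) = 18 m
14–16 s: ½(9 + 2)(2) = 11 m
Net displacement = 87 m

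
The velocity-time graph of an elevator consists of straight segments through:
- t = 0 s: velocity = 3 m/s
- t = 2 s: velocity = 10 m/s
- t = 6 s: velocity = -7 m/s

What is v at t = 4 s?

1.5 m/s

On 2–6 s the graph is linear from 10 to -7 m/s: v(4) = 10 + (-7 − 10)·(4 − 2)/(6 − 2) = 1.5 m/s.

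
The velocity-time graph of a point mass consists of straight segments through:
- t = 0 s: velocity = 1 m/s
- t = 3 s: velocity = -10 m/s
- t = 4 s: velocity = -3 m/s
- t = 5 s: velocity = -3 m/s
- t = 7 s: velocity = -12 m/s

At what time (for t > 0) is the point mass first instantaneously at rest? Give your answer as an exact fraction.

t = 3/11 s

v changes sign on 0–3 s (from 1 to -10); the graph is linear there, so v = 0 at t = 0 + (-1)·(3 − 0)/(-10 − 1) = 3/11 s.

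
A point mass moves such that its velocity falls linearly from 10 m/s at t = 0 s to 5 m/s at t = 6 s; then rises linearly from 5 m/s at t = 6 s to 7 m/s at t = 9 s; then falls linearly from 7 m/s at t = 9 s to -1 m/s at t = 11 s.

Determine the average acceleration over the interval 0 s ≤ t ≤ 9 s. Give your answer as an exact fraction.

Average acceleration = Δv/Δt = (7 − 10)/(9 − 0) = -1/3 m/s².

-1/3 m/s²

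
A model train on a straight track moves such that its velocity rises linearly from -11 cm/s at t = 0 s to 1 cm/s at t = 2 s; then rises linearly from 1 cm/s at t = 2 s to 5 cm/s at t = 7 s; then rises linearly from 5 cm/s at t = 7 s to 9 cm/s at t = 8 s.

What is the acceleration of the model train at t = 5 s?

Acceleration is the slope of the v-t graph on 2–7 s: (5 − 1)/(7 − 2) = 0.8 cm/s².

0.8 cm/s²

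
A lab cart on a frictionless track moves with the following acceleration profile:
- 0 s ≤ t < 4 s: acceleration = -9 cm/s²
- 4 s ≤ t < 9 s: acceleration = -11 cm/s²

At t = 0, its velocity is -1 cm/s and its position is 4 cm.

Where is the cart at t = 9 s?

-394.5 cm

On each constant-a segment, Δv = aΔt and Δx = v₀Δt + ½aΔt²; chain segment to segment.
0–4 s: v starts -1 cm/s; Δx = -1·4 + ½·-9·4² = -76 cm; v ends -37 cm/s.
4–9 s: v starts -37 cm/s; Δx = -37·5 + ½·-11·5² = -322.5 cm; v ends -92 cm/s.
x(9) = 4 + Σ Δx = -394.5 cm.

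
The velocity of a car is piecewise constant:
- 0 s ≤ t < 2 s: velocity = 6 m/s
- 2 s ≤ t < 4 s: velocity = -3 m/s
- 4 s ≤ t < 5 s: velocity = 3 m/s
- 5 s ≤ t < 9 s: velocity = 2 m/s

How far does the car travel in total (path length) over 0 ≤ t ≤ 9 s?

29 m

Distance (not displacement) is the total path length: add the absolute areas under v-t.
0–2 s: |6| × 2 = 12 m
2–4 s: |-3| × 2 = 6 m
4–5 s: |3| × 1 = 3 m
5–9 s: |2| × 4 = 8 m
Total distance = 29 m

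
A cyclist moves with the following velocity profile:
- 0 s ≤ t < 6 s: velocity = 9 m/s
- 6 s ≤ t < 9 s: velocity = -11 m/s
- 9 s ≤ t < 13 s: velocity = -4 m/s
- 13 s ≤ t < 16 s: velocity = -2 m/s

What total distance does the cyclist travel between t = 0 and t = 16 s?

109 m

Total distance travelled is ∫|v| dt — sum the magnitudes of each area piece.
0–6 s: |9| × 6 = 54 m
6–9 s: |-11| × 3 = 33 m
9–13 s: |-4| × 4 = 16 m
13–16 s: |-2| × 3 = 6 m
Total distance = 109 m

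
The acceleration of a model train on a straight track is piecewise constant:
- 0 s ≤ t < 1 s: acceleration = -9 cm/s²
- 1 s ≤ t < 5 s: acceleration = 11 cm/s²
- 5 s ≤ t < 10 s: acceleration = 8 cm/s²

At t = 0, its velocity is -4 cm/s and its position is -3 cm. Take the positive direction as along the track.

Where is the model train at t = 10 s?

On each constant-a segment, Δv = aΔt and Δx = v₀Δt + ½aΔt²; chain segment to segment.
0–1 s: v starts -4 cm/s; Δx = -4·1 + ½·-9·1² = -8.5 cm; v ends -13 cm/s.
1–5 s: v starts -13 cm/s; Δx = -13·4 + ½·11·4² = 36 cm; v ends 31 cm/s.
5–10 s: v starts 31 cm/s; Δx = 31·5 + ½·8·5² = 255 cm; v ends 71 cm/s.
x(10) = -3 + Σ Δx = 279.5 cm.

279.5 cm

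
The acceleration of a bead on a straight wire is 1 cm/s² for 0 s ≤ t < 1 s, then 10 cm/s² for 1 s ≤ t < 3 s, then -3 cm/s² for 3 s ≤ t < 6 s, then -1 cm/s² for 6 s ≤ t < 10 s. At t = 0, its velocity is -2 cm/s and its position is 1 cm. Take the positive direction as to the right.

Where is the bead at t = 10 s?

On each constant-a segment, Δv = aΔt and Δx = v₀Δt + ½aΔt²; chain segment to segment.
0–1 s: v starts -2 cm/s; Δx = -2·1 + ½·1·1² = -1.5 cm; v ends -1 cm/s.
1–3 s: v starts -1 cm/s; Δx = -1·2 + ½·10·2² = 18 cm; v ends 19 cm/s.
3–6 s: v starts 19 cm/s; Δx = 19·3 + ½·-3·3² = 43.5 cm; v ends 10 cm/s.
6–10 s: v starts 10 cm/s; Δx = 10·4 + ½·-1·4² = 32 cm; v ends 6 cm/s.
x(10) = 1 + Σ Δx = 93 cm.

93 cm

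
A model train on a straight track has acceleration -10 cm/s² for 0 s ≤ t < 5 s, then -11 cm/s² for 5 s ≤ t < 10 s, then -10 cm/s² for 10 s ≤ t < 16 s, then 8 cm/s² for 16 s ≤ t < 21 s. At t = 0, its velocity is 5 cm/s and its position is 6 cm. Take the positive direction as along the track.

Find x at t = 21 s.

-1936.5 cm

On each constant-a segment, Δv = aΔt and Δx = v₀Δt + ½aΔt²; chain segment to segment.
0–5 s: v starts 5 cm/s; Δx = 5·5 + ½·-10·5² = -100 cm; v ends -45 cm/s.
5–10 s: v starts -45 cm/s; Δx = -45·5 + ½·-11·5² = -362.5 cm; v ends -100 cm/s.
10–16 s: v starts -100 cm/s; Δx = -100·6 + ½·-10·6² = -780 cm; v ends -160 cm/s.
16–21 s: v starts -160 cm/s; Δx = -160·5 + ½·8·5² = -700 cm; v ends -120 cm/s.
x(21) = 6 + Σ Δx = -1936.5 cm.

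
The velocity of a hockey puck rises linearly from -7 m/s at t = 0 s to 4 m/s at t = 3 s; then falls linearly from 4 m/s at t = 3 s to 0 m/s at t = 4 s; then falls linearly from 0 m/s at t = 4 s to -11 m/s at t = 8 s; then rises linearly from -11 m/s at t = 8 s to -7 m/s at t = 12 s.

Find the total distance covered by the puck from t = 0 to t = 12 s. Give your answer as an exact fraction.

Distance (not displacement) is the total path length: add the absolute areas under v-t.
0–3 s: v = 0 at t = 21/11 s; triangle areas 147/22 + 24/11 = 195/22 m
3–4 s: |½(4 + 0)(1)| = 2 m
4–8 s: |½(0 + -11)(4)| = 22 m
8–12 s: |½(-11 + -7)(4)| = 36 m
Total distance = 1515/22 m

1515/22 m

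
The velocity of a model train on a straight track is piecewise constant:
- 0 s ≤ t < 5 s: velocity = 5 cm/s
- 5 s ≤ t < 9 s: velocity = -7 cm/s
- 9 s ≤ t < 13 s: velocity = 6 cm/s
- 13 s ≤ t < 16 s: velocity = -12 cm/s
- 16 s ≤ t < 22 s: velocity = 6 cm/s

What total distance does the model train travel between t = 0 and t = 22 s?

Distance (not displacement) is the total path length: add the absolute areas under v-t.
0–5 s: |5| × 5 = 25 cm
5–9 s: |-7| × 4 = 28 cm
9–13 s: |6| × 4 = 24 cm
13–16 s: |-12| × 3 = 36 cm
16–22 s: |6| × 6 = 36 cm
Total distance = 149 cm

149 cm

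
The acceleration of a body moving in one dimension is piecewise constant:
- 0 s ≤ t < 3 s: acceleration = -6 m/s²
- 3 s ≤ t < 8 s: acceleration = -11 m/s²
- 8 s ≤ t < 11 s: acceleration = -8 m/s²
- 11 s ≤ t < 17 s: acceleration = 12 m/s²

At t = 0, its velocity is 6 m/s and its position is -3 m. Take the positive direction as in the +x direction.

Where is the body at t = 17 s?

-776.5 m

On each constant-a segment, Δv = aΔt and Δx = v₀Δt + ½aΔt²; chain segment to segment.
0–3 s: v starts 6 m/s; Δx = 6·3 + ½·-6·3² = -9 m; v ends -12 m/s.
3–8 s: v starts -12 m/s; Δx = -12·5 + ½·-11·5² = -197.5 m; v ends -67 m/s.
8–11 s: v starts -67 m/s; Δx = -67·3 + ½·-8·3² = -237 m; v ends -91 m/s.
11–17 s: v starts -91 m/s; Δx = -91·6 + ½·12·6² = -330 m; v ends -19 m/s.
x(17) = -3 + Σ Δx = -776.5 m.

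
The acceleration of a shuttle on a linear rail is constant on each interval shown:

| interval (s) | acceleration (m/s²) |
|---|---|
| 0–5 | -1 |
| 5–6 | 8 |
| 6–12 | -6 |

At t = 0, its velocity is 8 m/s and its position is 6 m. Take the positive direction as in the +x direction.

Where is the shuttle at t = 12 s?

On each constant-a segment, Δv = aΔt and Δx = v₀Δt + ½aΔt²; chain segment to segment.
0–5 s: v starts 8 m/s; Δx = 8·5 + ½·-1·5² = 27.5 m; v ends 3 m/s.
5–6 s: v starts 3 m/s; Δx = 3·1 + ½·8·1² = 7 m; v ends 11 m/s.
6–12 s: v starts 11 m/s; Δx = 11·6 + ½·-6·6² = -42 m; v ends -25 m/s.
x(12) = 6 + Σ Δx = -1.5 m.

-1.5 m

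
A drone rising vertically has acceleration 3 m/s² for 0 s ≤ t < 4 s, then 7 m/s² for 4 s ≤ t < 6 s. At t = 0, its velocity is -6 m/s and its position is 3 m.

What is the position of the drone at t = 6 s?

29 m

On each constant-a segment, Δv = aΔt and Δx = v₀Δt + ½aΔt²; chain segment to segment.
0–4 s: v starts -6 m/s; Δx = -6·4 + ½·3·4² = 0 m; v ends 6 m/s.
4–6 s: v starts 6 m/s; Δx = 6·2 + ½·7·2² = 26 m; v ends 20 m/s.
x(6) = 3 + Σ Δx = 29 m.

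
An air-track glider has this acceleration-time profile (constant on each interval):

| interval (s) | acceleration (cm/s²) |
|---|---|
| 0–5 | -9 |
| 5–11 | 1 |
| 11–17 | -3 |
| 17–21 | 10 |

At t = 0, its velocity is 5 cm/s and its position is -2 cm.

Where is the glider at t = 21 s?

On each constant-a segment, Δv = aΔt and Δx = v₀Δt + ½aΔt²; chain segment to segment.
0–5 s: v starts 5 cm/s; Δx = 5·5 + ½·-9·5² = -87.5 cm; v ends -40 cm/s.
5–11 s: v starts -40 cm/s; Δx = -40·6 + ½·1·6² = -222 cm; v ends -34 cm/s.
11–17 s: v starts -34 cm/s; Δx = -34·6 + ½·-3·6² = -258 cm; v ends -52 cm/s.
17–21 s: v starts -52 cm/s; Δx = -52·4 + ½·10·4² = -128 cm; v ends -12 cm/s.
x(21) = -2 + Σ Δx = -697.5 cm.

-697.5 cm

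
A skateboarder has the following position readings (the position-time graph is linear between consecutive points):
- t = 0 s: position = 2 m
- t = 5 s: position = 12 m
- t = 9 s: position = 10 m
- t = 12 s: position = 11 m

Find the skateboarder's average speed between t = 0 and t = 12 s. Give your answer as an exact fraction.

Average speed = (total path length)/(elapsed time); on a piecewise-linear x-t graph the path length is Σ|Δx|.
0–5 s: |Δx| = |12 − 2| = 10 m
5–9 s: |Δx| = |10 − 12| = 2 m
9–12 s: |Δx| = |11 − 10| = 1 m
Total path = 13 m; average speed = 13/12 = 13/12 m/s.

13/12 m/s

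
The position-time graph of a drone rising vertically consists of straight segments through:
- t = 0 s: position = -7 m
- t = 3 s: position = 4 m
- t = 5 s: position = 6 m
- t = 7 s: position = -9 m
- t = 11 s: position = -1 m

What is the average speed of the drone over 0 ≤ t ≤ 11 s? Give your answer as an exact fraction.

36/11 m/s

Average speed = (total path length)/(elapsed time); on a piecewise-linear x-t graph the path length is Σ|Δx|.
0–3 s: |Δx| = |4 − -7| = 11 m
3–5 s: |Δx| = |6 − 4| = 2 m
5–7 s: |Δx| = |-9 − 6| = 15 m
7–11 s: |Δx| = |-1 − -9| = 8 m
Total path = 36 m; average speed = 36/11 = 36/11 m/s.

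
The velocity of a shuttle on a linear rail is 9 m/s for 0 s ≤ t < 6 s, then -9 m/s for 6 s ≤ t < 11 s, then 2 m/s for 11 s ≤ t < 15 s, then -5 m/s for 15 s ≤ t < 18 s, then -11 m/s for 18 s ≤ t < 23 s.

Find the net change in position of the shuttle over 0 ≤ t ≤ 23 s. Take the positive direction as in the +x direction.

-53 m

Net displacement equals the area under the velocity-time graph (areas below the axis count negative).
0–6 s: 9 × 6 = 54 m
6–11 s: -9 × 5 = -45 m
11–15 s: 2 × 4 = 8 m
15–18 s: -5 × 3 = -15 m
18–23 s: -11 × 5 = -55 m
Net displacement = -53 m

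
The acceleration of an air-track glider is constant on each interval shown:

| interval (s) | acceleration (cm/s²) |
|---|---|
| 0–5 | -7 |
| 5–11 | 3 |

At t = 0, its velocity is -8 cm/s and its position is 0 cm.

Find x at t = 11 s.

On each constant-a segment, Δv = aΔt and Δx = v₀Δt + ½aΔt²; chain segment to segment.
0–5 s: v starts -8 cm/s; Δx = -8·5 + ½·-7·5² = -127.5 cm; v ends -43 cm/s.
5–11 s: v starts -43 cm/s; Δx = -43·6 + ½·3·6² = -204 cm; v ends -25 cm/s.
x(11) = 0 + Σ Δx = -331.5 cm.

-331.5 cm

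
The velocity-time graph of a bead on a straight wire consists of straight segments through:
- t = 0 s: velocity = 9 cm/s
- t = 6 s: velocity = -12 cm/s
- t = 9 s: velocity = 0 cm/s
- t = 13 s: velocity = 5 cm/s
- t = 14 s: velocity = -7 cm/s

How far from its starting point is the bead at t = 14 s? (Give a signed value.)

Displacement is the signed area under the v-t curve.
0–6 s: ½(9 + -12)(6) = -9 cm
6–9 s: ½(-12 + 0)(3) = -18 cm
9–13 s: ½(0 + 5)(4) = 10 cm
13–14 s: ½(5 + -7)(1) = -1 cm
Net displacement = -18 cm

-18 cm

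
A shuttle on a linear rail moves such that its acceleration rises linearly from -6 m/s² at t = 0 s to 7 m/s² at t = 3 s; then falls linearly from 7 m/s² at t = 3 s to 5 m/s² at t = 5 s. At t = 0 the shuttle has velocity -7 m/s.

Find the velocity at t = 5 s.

Δv equals the area under the a-t graph; then v = v₀ + Δv.
0–3 s: ½(-6 + 7)(3) = 1.5 m/s
3–5 s: ½(7 + 5)(2) = 12 m/s
Δv = 13.5 m/s, so v(5) = -7 + (13.5) = 6.5 m/s.

6.5 m/s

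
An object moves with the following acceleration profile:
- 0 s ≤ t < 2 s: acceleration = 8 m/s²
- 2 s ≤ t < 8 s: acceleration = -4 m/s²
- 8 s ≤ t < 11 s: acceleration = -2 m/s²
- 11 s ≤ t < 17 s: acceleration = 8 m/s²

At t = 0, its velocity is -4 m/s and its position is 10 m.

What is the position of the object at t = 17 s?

9 m

On each constant-a segment, Δv = aΔt and Δx = v₀Δt + ½aΔt²; chain segment to segment.
0–2 s: v starts -4 m/s; Δx = -4·2 + ½·8·2² = 8 m; v ends 12 m/s.
2–8 s: v starts 12 m/s; Δx = 12·6 + ½·-4·6² = 0 m; v ends -12 m/s.
8–11 s: v starts -12 m/s; Δx = -12·3 + ½·-2·3² = -45 m; v ends -18 m/s.
11–17 s: v starts -18 m/s; Δx = -18·6 + ½·8·6² = 36 m; v ends 30 m/s.
x(17) = 10 + Σ Δx = 9 m.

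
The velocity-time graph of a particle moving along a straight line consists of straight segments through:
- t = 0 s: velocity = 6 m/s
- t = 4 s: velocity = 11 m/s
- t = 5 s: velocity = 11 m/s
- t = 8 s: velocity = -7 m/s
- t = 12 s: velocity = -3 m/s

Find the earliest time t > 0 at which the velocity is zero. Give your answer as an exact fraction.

v changes sign on 5–8 s (from 11 to -7); the graph is linear there, so v = 0 at t = 5 + (-11)·(8 − 5)/(-7 − 11) = 41/6 s.

t = 41/6 s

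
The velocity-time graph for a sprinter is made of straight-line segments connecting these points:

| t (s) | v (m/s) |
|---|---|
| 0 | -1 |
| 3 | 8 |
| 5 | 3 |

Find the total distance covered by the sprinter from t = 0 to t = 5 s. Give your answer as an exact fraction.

131/6 m

Total distance travelled is ∫|v| dt — sum the magnitudes of each area piece.
0–3 s: v = 0 at t = 1/3 s; triangle areas 1/6 + 32/3 = 65/6 m
3–5 s: |½(8 + 3)(2)| = 11 m
Total distance = 131/6 m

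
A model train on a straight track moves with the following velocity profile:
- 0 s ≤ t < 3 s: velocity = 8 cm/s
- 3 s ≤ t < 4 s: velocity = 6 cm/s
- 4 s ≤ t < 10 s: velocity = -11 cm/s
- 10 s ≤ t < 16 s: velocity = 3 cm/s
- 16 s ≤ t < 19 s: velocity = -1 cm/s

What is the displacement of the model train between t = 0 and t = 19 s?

-21 cm

Net displacement equals the area under the velocity-time graph (areas below the axis count negative).
0–3 s: 8 × 3 = 24 cm
3–4 s: 6 × 1 = 6 cm
4–10 s: -11 × 6 = -66 cm
10–16 s: 3 × 6 = 18 cm
16–19 s: -1 × 3 = -3 cm
Net displacement = -21 cm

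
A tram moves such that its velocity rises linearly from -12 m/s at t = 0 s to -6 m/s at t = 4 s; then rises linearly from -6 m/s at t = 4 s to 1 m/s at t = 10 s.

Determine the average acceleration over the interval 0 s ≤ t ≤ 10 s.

1.3 m/s²

Average acceleration = Δv/Δt = (1 − -12)/(10 − 0) = 1.3 m/s².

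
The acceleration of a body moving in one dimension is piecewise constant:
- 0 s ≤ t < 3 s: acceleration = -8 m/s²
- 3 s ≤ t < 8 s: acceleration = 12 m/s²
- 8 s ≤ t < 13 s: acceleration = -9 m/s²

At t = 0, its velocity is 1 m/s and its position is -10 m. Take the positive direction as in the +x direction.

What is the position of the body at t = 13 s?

64.5 m

On each constant-a segment, Δv = aΔt and Δx = v₀Δt + ½aΔt²; chain segment to segment.
0–3 s: v starts 1 m/s; Δx = 1·3 + ½·-8·3² = -33 m; v ends -23 m/s.
3–8 s: v starts -23 m/s; Δx = -23·5 + ½·12·5² = 35 m; v ends 37 m/s.
8–13 s: v starts 37 m/s; Δx = 37·5 + ½·-9·5² = 72.5 m; v ends -8 m/s.
x(13) = -10 + Σ Δx = 64.5 m.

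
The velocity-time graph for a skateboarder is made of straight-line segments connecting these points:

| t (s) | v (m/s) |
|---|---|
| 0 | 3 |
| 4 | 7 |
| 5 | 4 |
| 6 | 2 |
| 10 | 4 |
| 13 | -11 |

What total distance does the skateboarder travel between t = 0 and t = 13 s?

Distance (not displacement) is the total path length: add the absolute areas under v-t.
0–4 s: |½(3 + 7)(4)| = 20 m
4–5 s: |½(7 + 4)(1)| = 5.5 m
5–6 s: |½(4 + 2)(1)| = 3 m
6–10 s: |½(2 + 4)(4)| = 12 m
10–13 s: v = 0 at t = 10.8 s; triangle areas 1.6 + 12.1 = 13.7 m
Total distance = 54.2 m

54.2 m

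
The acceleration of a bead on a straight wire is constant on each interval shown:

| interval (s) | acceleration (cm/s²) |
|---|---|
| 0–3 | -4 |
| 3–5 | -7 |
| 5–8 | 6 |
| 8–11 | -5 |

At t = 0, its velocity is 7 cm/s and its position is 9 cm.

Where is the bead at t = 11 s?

On each constant-a segment, Δv = aΔt and Δx = v₀Δt + ½aΔt²; chain segment to segment.
0–3 s: v starts 7 cm/s; Δx = 7·3 + ½·-4·3² = 3 cm; v ends -5 cm/s.
3–5 s: v starts -5 cm/s; Δx = -5·2 + ½·-7·2² = -24 cm; v ends -19 cm/s.
5–8 s: v starts -19 cm/s; Δx = -19·3 + ½·6·3² = -30 cm; v ends -1 cm/s.
8–11 s: v starts -1 cm/s; Δx = -1·3 + ½·-5·3² = -25.5 cm; v ends -16 cm/s.
x(11) = 9 + Σ Δx = -67.5 cm.

-67.5 cm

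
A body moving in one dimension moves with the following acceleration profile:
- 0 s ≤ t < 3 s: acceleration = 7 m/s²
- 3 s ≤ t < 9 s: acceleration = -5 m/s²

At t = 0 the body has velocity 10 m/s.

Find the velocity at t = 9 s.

1 m/s

Δv equals the area under the a-t graph; then v = v₀ + Δv.
0–3 s: 7 × 3 = 21 m/s
3–9 s: -5 × 6 = -30 m/s
Δv = -9 m/s, so v(9) = 10 + (-9) = 1 m/s.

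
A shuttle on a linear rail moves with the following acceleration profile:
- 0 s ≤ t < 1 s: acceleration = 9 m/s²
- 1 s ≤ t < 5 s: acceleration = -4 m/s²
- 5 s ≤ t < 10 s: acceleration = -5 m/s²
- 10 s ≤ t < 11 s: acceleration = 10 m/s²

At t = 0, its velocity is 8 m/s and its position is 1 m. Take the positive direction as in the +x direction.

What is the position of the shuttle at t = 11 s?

-27 m

On each constant-a segment, Δv = aΔt and Δx = v₀Δt + ½aΔt²; chain segment to segment.
0–1 s: v starts 8 m/s; Δx = 8·1 + ½·9·1² = 12.5 m; v ends 17 m/s.
1–5 s: v starts 17 m/s; Δx = 17·4 + ½·-4·4² = 36 m; v ends 1 m/s.
5–10 s: v starts 1 m/s; Δx = 1·5 + ½·-5·5² = -57.5 m; v ends -24 m/s.
10–11 s: v starts -24 m/s; Δx = -24·1 + ½·10·1² = -19 m; v ends -14 m/s.
x(11) = 1 + Σ Δx = -27 m.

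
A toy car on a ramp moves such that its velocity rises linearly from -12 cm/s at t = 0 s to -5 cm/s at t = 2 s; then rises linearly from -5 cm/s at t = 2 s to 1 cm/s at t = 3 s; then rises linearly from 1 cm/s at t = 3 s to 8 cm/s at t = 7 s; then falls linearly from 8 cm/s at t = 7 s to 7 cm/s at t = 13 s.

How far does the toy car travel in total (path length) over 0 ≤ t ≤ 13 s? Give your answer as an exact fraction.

493/6 cm

Distance (not displacement) is the total path length: add the absolute areas under v-t.
0–2 s: |½(-12 + -5)(2)| = 17 cm
2–3 s: v = 0 at t = 17/6 s; triangle areas 25/12 + 1/12 = 13/6 cm
3–7 s: |½(1 + 8)(4)| = 18 cm
7–13 s: |½(8 + 7)(6)| = 45 cm
Total distance = 493/6 cm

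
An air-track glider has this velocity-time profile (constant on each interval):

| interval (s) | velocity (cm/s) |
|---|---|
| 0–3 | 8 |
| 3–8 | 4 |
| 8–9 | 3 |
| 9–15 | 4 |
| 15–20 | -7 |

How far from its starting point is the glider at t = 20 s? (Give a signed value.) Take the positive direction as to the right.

36 cm

Net displacement equals the area under the velocity-time graph (areas below the axis count negative).
0–3 s: 8 × 3 = 24 cm
3–8 s: 4 × 5 = 20 cm
8–9 s: 3 × 1 = 3 cm
9–15 s: 4 × 6 = 24 cm
15–20 s: -7 × 5 = -35 cm
Net displacement = 36 cm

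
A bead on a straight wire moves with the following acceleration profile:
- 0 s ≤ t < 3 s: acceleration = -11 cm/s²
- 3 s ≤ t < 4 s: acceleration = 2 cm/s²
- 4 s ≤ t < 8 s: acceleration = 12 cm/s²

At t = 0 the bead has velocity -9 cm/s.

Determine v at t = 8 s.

Δv equals the area under the a-t graph; then v = v₀ + Δv.
0–3 s: -11 × 3 = -33 cm/s
3–4 s: 2 × 1 = 2 cm/s
4–8 s: 12 × 4 = 48 cm/s
Δv = 17 cm/s, so v(8) = -9 + (17) = 8 cm/s.

8 cm/s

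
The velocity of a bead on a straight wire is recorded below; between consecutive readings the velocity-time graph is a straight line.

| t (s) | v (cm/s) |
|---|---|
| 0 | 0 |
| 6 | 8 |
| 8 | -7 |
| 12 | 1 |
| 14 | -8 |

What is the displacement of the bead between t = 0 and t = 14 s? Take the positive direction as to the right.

6 cm

Displacement is the signed area under the v-t curve.
0–6 s: ½(0 + 8)(6) = 24 cm
6–8 s: ½(8 + -7)(2) = 1 cm
8–12 s: ½(-7 + 1)(4) = -12 cm
12–14 s: ½(1 + -8)(2) = -7 cm
Net displacement = 6 cm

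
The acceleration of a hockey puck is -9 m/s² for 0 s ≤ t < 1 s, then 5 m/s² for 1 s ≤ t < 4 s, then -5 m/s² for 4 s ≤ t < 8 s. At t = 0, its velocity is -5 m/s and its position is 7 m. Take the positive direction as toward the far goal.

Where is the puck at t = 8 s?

On each constant-a segment, Δv = aΔt and Δx = v₀Δt + ½aΔt²; chain segment to segment.
0–1 s: v starts -5 m/s; Δx = -5·1 + ½·-9·1² = -9.5 m; v ends -14 m/s.
1–4 s: v starts -14 m/s; Δx = -14·3 + ½·5·3² = -19.5 m; v ends 1 m/s.
4–8 s: v starts 1 m/s; Δx = 1·4 + ½·-5·4² = -36 m; v ends -19 m/s.
x(8) = 7 + Σ Δx = -58 m.

-58 m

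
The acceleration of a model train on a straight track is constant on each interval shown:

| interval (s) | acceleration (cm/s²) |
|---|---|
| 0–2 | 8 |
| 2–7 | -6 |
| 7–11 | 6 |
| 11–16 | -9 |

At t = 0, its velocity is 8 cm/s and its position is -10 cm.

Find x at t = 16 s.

68.5 cm

On each constant-a segment, Δv = aΔt and Δx = v₀Δt + ½aΔt²; chain segment to segment.
0–2 s: v starts 8 cm/s; Δx = 8·2 + ½·8·2² = 32 cm; v ends 24 cm/s.
2–7 s: v starts 24 cm/s; Δx = 24·5 + ½·-6·5² = 45 cm; v ends -6 cm/s.
7–11 s: v starts -6 cm/s; Δx = -6·4 + ½·6·4² = 24 cm; v ends 18 cm/s.
11–16 s: v starts 18 cm/s; Δx = 18·5 + ½·-9·5² = -22.5 cm; v ends -27 cm/s.
x(16) = -10 + Σ Δx = 68.5 cm.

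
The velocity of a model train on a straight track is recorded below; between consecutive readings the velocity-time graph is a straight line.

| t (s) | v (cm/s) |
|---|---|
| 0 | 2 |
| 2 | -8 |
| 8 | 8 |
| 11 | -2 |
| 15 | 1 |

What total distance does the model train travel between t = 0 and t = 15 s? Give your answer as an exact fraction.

Distance (not displacement) is the total path length: add the absolute areas under v-t.
0–2 s: v = 0 at t = 0.4 s; triangle areas 0.4 + 6.4 = 6.8 cm
2–8 s: v = 0 at t = 5 s; triangle areas 12 + 12 = 24 cm
8–11 s: v = 0 at t = 10.4 s; triangle areas 9.6 + 0.6 = 10.2 cm
11–15 s: v = 0 at t = 41/3 s; triangle areas 8/3 + 2/3 = 10/3 cm
Total distance = 133/3 cm

133/3 cm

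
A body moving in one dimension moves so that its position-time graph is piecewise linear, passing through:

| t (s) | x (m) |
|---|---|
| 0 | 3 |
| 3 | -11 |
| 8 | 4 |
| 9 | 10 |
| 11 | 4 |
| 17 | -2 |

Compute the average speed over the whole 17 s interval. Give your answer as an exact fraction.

47/17 m/s

Average speed = (total path length)/(elapsed time); on a piecewise-linear x-t graph the path length is Σ|Δx|.
0–3 s: |Δx| = |-11 − 3| = 14 m
3–8 s: |Δx| = |4 − -11| = 15 m
8–9 s: |Δx| = |10 − 4| = 6 m
9–11 s: |Δx| = |4 − 10| = 6 m
11–17 s: |Δx| = |-2 − 4| = 6 m
Total path = 47 m; average speed = 47/17 = 47/17 m/s.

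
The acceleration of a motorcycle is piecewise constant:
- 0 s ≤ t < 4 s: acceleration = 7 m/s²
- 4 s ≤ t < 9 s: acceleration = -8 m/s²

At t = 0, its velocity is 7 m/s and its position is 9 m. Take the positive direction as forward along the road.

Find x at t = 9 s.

On each constant-a segment, Δv = aΔt and Δx = v₀Δt + ½aΔt²; chain segment to segment.
0–4 s: v starts 7 m/s; Δx = 7·4 + ½·7·4² = 84 m; v ends 35 m/s.
4–9 s: v starts 35 m/s; Δx = 35·5 + ½·-8·5² = 75 m; v ends -5 m/s.
x(9) = 9 + Σ Δx = 168 m.

168 m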